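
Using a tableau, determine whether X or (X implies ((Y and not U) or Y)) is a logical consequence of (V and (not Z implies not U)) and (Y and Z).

Initial set: {T ((V and (not Z implies not U)) and (Y and Z)); F (X or (X implies ((Y and not U) or Y)))}.
T ((V and (not Z implies not U)) and (Y and Z)): α-rule — add T (V and (not Z implies not U)), T (Y and Z).
F (X or (X implies ((Y and not U) or Y))): α-rule — add F X, F (X implies ((Y and not U) or Y)).
T (V and (not Z implies not U)): α-rule — add T V, T (not Z implies not U).
T (Y and Z): α-rule — add T Y, T Z.
F (X implies ((Y and not U) or Y)): α-rule — add T X, F ((Y and not U) or Y).
× closes — contains both X and not X.
All 1 branch closes.
Every branch closed, so the premises entail the conclusion.

Yes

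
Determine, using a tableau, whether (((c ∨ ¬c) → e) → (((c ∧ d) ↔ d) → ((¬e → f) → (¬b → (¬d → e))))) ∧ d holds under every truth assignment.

Assume the negation and expand:
Initial set: {F ((((c ∨ ¬c) → e) → (((c ∧ d) ↔ d) → ((¬e → f) → (¬b → (¬d → e))))) ∧ d)}.
F ((((c ∨ ¬c) → e) → (((c ∧ d) ↔ d) → ((¬e → f) → (¬b → (¬d → e))))) ∧ d): β-rule — branch into F (((c ∨ ¬c) → e) → (((c ∧ d) ↔ d) → ((¬e → f) → (¬b → (¬d → e)))))  //  F d.
  branch 1 (add F (((c ∨ ¬c) → e) → (((c ∧ d) ↔ d) → ((¬e → f) → (¬b → (¬d → e)))))):
    F (((c ∨ ¬c) → e) → (((c ∧ d) ↔ d) → ((¬e → f) → (¬b → (¬d → e))))): α-rule — add T ((c ∨ ¬c) → e), F (((c ∧ d) ↔ d) → ((¬e → f) → (¬b → (¬d → e)))).
    F (((c ∧ d) ↔ d) → ((¬e → f) → (¬b → (¬d → e)))): α-rule — add T ((c ∧ d) ↔ d), F ((¬e → f) → (¬b → (¬d → e))).
    F ((¬e → f) → (¬b → (¬d → e))): α-rule — add T (¬e → f), F (¬b → (¬d → e)).
    F (¬b → (¬d → e)): α-rule — add T ¬b, F (¬d → e).
    F (¬d → e): α-rule — add T ¬d, F e.
    T ((c ∨ ¬c) → e): β-rule — branch into F (c ∨ ¬c)  //  T e.
      branch 1.1 (add F (c ∨ ¬c)):
        F (c ∨ ¬c): α-rule — add F c, F ¬c.
        × closes — contains both c and ¬c.
      branch 1.2 (add T e):
        × closes — contains both e and ¬e.
  branch 2 (add F d):
    ○ open, literals {d=0}.
2 branches closed, 1 open.
An open branch gives a countermodel: d=0 (unmentioned atoms arbitrary); under it the original formula is false.

Not valid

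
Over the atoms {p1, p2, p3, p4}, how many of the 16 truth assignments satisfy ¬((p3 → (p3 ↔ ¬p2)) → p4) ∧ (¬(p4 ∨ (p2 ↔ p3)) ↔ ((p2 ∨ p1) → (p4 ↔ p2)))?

2

Initial set: {(¬((p3 → (p3 ↔ ¬p2)) → p4) ∧ (¬(p4 ∨ (p2 ↔ p3)) ↔ ((p2 ∨ p1) → (p4 ↔ p2))))}.
(¬((p3 → (p3 ↔ ¬p2)) → p4) ∧ (¬(p4 ∨ (p2 ↔ p3)) ↔ ((p2 ∨ p1) → (p4 ↔ p2)))): α-rule — add ¬((p3 → (p3 ↔ ¬p2)) → p4), (¬(p4 ∨ (p2 ↔ p3)) ↔ ((p2 ∨ p1) → (p4 ↔ p2))).
¬((p3 → (p3 ↔ ¬p2)) → p4): α-rule — add (p3 → (p3 ↔ ¬p2)), ¬p4.
(¬(p4 ∨ (p2 ↔ p3)) ↔ ((p2 ∨ p1) → (p4 ↔ p2))): β-rule — branch into ¬(p4 ∨ (p2 ↔ p3)), ((p2 ∨ p1) → (p4 ↔ p2))  //  ¬¬(p4 ∨ (p2 ↔ p3)), ¬((p2 ∨ p1) → (p4 ↔ p2)).
  branch 1 (add ¬(p4 ∨ (p2 ↔ p3)), ((p2 ∨ p1) → (p4 ↔ p2))):
    ¬(p4 ∨ (p2 ↔ p3)): α-rule — add ¬p4, ¬(p2 ↔ p3).
    (p3 → (p3 ↔ ¬p2)): β-rule — branch into ¬p3  //  (p3 ↔ ¬p2).
      branch 1.1 (add ¬p3):
        ((p2 ∨ p1) → (p4 ↔ p2)): β-rule — branch into ¬(p2 ∨ p1)  //  (p4 ↔ p2).
          branch 1.1.1 (add ¬(p2 ∨ p1)):
            ¬(p2 ∨ p1): α-rule — add ¬p2, ¬p1.
            ¬(p2 ↔ p3): β-rule — branch into p2, ¬p3  //  ¬p2, p3.
              branch 1.1.1.1 (add p2, ¬p3):
                × closes — contains both p2 and ¬p2.
              branch 1.1.1.2 (add ¬p2, p3):
                × closes — contains both p3 and ¬p3.
          branch 1.1.2 (add (p4 ↔ p2)):
            ¬(p2 ↔ p3): β-rule — branch into p2, ¬p3  //  ¬p2, p3.
              branch 1.1.2.1 (add p2, ¬p3):
                (p4 ↔ p2): β-rule — branch into p4, p2  //  ¬p4, ¬p2.
                  branch 1.1.2.1.1 (add p4, p2):
                    × closes — contains both p4 and ¬p4.
                  branch 1.1.2.1.2 (add ¬p4, ¬p2):
                    × closes — contains both p2 and ¬p2.
              branch 1.1.2.2 (add ¬p2, p3):
                × closes — contains both p3 and ¬p3.
      branch 1.2 (add (p3 ↔ ¬p2)):
        ((p2 ∨ p1) → (p4 ↔ p2)): β-rule — branch into ¬(p2 ∨ p1)  //  (p4 ↔ p2).
          branch 1.2.1 (add ¬(p2 ∨ p1)):
            ¬(p2 ∨ p1): α-rule — add ¬p2, ¬p1.
            ¬(p2 ↔ p3): β-rule — branch into p2, ¬p3  //  ¬p2, p3.
              branch 1.2.1.1 (add p2, ¬p3):
                × closes — contains both p2 and ¬p2.
              branch 1.2.1.2 (add ¬p2, p3):
                (p3 ↔ ¬p2): β-rule — branch into p3, ¬p2  //  ¬p3, ¬¬p2.
                  branch 1.2.1.2.1 (add p3, ¬p2):
                    ○ open, literals {p1=F, p2=F, p3=T, p4=F}.
                  branch 1.2.1.2.2 (add ¬p3, ¬¬p2):
                    × closes — contains both p3 and ¬p3.
          branch 1.2.2 (add (p4 ↔ p2)):
            ¬(p2 ↔ p3): β-rule — branch into p2, ¬p3  //  ¬p2, p3.
              branch 1.2.2.1 (add p2, ¬p3):
                (p3 ↔ ¬p2): β-rule — branch into p3, ¬p2  //  ¬p3, ¬¬p2.
                  branch 1.2.2.1.1 (add p3, ¬p2):
                    × closes — contains both p3 and ¬p3.
                  branch 1.2.2.1.2 (add ¬p3, ¬¬p2):
                    (p4 ↔ p2): β-rule — branch into p4, p2  //  ¬p4, ¬p2.
                      branch 1.2.2.1.2.1 (add p4, p2):
                        × closes — contains both p4 and ¬p4.
                      branch 1.2.2.1.2.2 (add ¬p4, ¬p2):
                        × closes — contains both p2 and ¬p2.
              branch 1.2.2.2 (add ¬p2, p3):
                (p3 ↔ ¬p2): β-rule — branch into p3, ¬p2  //  ¬p3, ¬¬p2.
                  branch 1.2.2.2.1 (add p3, ¬p2):
                    (p4 ↔ p2): β-rule — branch into p4, p2  //  ¬p4, ¬p2.
                      branch 1.2.2.2.1.1 (add p4, p2):
                        × closes — contains both p4 and ¬p4.
                      branch 1.2.2.2.1.2 (add ¬p4, ¬p2):
                        ○ open, literals {p2=F, p3=T, p4=F}.
                  branch 1.2.2.2.2 (add ¬p3, ¬¬p2):
                    × closes — contains both p3 and ¬p3.
  branch 2 (add ¬¬(p4 ∨ (p2 ↔ p3)), ¬((p2 ∨ p1) → (p4 ↔ p2))):
    ¬((p2 ∨ p1) → (p4 ↔ p2)): α-rule — add (p2 ∨ p1), ¬(p4 ↔ p2).
    (p3 → (p3 ↔ ¬p2)): β-rule — branch into ¬p3  //  (p3 ↔ ¬p2).
      branch 2.1 (add ¬p3):
        ¬¬(p4 ∨ (p2 ↔ p3)): β-rule — branch into p4  //  (p2 ↔ p3).
          branch 2.1.1 (add p4):
            × closes — contains both p4 and ¬p4.
          branch 2.1.2 (add (p2 ↔ p3)):
            (p2 ∨ p1): β-rule — branch into p2  //  p1.
              branch 2.1.2.1 (add p2):
                ¬(p4 ↔ p2): β-rule — branch into p4, ¬p2  //  ¬p4, p2.
                  branch 2.1.2.1.1 (add p4, ¬p2):
                    × closes — contains both p4 and ¬p4.
                  branch 2.1.2.1.2 (add ¬p4, p2):
                    (p2 ↔ p3): β-rule — branch into p2, p3  //  ¬p2, ¬p3.
                      branch 2.1.2.1.2.1 (add p2, p3):
                        × closes — contains both p3 and ¬p3.
                      branch 2.1.2.1.2.2 (add ¬p2, ¬p3):
                        × closes — contains both p2 and ¬p2.
              branch 2.1.2.2 (add p1):
                ¬(p4 ↔ p2): β-rule — branch into p4, ¬p2  //  ¬p4, p2.
                  branch 2.1.2.2.1 (add p4, ¬p2):
                    × closes — contains both p4 and ¬p4.
                  branch 2.1.2.2.2 (add ¬p4, p2):
                    (p2 ↔ p3): β-rule — branch into p2, p3  //  ¬p2, ¬p3.
                      branch 2.1.2.2.2.1 (add p2, p3):
                        × closes — contains both p3 and ¬p3.
                      branch 2.1.2.2.2.2 (add ¬p2, ¬p3):
                        × closes — contains both p2 and ¬p2.
      branch 2.2 (add (p3 ↔ ¬p2)):
        ¬¬(p4 ∨ (p2 ↔ p3)): β-rule — branch into p4  //  (p2 ↔ p3).
          branch 2.2.1 (add p4):
            × closes — contains both p4 and ¬p4.
          branch 2.2.2 (add (p2 ↔ p3)):
            (p2 ∨ p1): β-rule — branch into p2  //  p1.
              branch 2.2.2.1 (add p2):
                ¬(p4 ↔ p2): β-rule — branch into p4, ¬p2  //  ¬p4, p2.
                  branch 2.2.2.1.1 (add p4, ¬p2):
                    × closes — contains both p4 and ¬p4.
                  branch 2.2.2.1.2 (add ¬p4, p2):
                    (p3 ↔ ¬p2): β-rule — branch into p3, ¬p2  //  ¬p3, ¬¬p2.
                      branch 2.2.2.1.2.1 (add p3, ¬p2):
                        × closes — contains both p2 and ¬p2.
                      branch 2.2.2.1.2.2 (add ¬p3, ¬¬p2):
                        (p2 ↔ p3): β-rule — branch into p2, p3  //  ¬p2, ¬p3.
                          branch 2.2.2.1.2.2.1 (add p2, p3):
                            × closes — contains both p3 and ¬p3.
                          branch 2.2.2.1.2.2.2 (add ¬p2, ¬p3):
                            × closes — contains both p2 and ¬p2.
              branch 2.2.2.2 (add p1):
                ¬(p4 ↔ p2): β-rule — branch into p4, ¬p2  //  ¬p4, p2.
                  branch 2.2.2.2.1 (add p4, ¬p2):
                    × closes — contains both p4 and ¬p4.
                  branch 2.2.2.2.2 (add ¬p4, p2):
                    (p3 ↔ ¬p2): β-rule — branch into p3, ¬p2  //  ¬p3, ¬¬p2.
                      branch 2.2.2.2.2.1 (add p3, ¬p2):
                        × closes — contains both p2 and ¬p2.
                      branch 2.2.2.2.2.2 (add ¬p3, ¬¬p2):
                        (p2 ↔ p3): β-rule — branch into p2, p3  //  ¬p2, ¬p3.
                          branch 2.2.2.2.2.2.1 (add p2, p3):
                            × closes — contains both p3 and ¬p3.
                          branch 2.2.2.2.2.2.2 (add ¬p2, ¬p3):
                            × closes — contains both p2 and ¬p2.
28 branches closed, 2 open.
Each open branch fixes some atoms; the unmentioned ones are free. Counting distinct full assignments: branch {p1=F, p2=F, p3=T, p4=F} (none free) contributes 1 new; branch {p2=F, p3=T, p4=F} (p1) contributes 1 new. Total: 2.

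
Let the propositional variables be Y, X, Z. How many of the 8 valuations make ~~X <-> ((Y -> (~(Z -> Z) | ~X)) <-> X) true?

Initial set: {T (~~X <-> ((Y -> (~(Z -> Z) | ~X)) <-> X))}.
T (~~X <-> ((Y -> (~(Z -> Z) | ~X)) <-> X)): β-rule — branch into T ~~X, T ((Y -> (~(Z -> Z) | ~X)) <-> X)  //  F ~~X, F ((Y -> (~(Z -> Z) | ~X)) <-> X).
  branch 1 (add T ~~X, T ((Y -> (~(Z -> Z) | ~X)) <-> X)):
    T ~~X: drop double negation, giving T X.
    T ((Y -> (~(Z -> Z) | ~X)) <-> X): β-rule — branch into T (Y -> (~(Z -> Z) | ~X)), T X  //  F (Y -> (~(Z -> Z) | ~X)), F X.
      branch 1.1 (add T (Y -> (~(Z -> Z) | ~X)), T X):
        T (Y -> (~(Z -> Z) | ~X)): β-rule — branch into F Y  //  T (~(Z -> Z) | ~X).
          branch 1.1.1 (add F Y):
            ○ open, literals {X=true, Y=false}.
          branch 1.1.2 (add T (~(Z -> Z) | ~X)):
            T (~(Z -> Z) | ~X): β-rule — branch into T ~(Z -> Z)  //  T ~X.
              branch 1.1.2.1 (add T ~(Z -> Z)):
                T ~(Z -> Z): α-rule — add T Z, F Z.
                × closes — contains both Z and ~Z.
              branch 1.1.2.2 (add T ~X):
                × closes — contains both X and ~X.
      branch 1.2 (add F (Y -> (~(Z -> Z) | ~X)), F X):
        × closes — contains both X and ~X.
  branch 2 (add F ~~X, F ((Y -> (~(Z -> Z) | ~X)) <-> X)):
    F ~~X: drop double negation, giving F X.
    F ((Y -> (~(Z -> Z) | ~X)) <-> X): β-rule — branch into T (Y -> (~(Z -> Z) | ~X)), F X  //  F (Y -> (~(Z -> Z) | ~X)), T X.
      branch 2.1 (add T (Y -> (~(Z -> Z) | ~X)), F X):
        T (Y -> (~(Z -> Z) | ~X)): β-rule — branch into F Y  //  T (~(Z -> Z) | ~X).
          branch 2.1.1 (add F Y):
            ○ open, literals {X=false, Y=false}.
          branch 2.1.2 (add T (~(Z -> Z) | ~X)):
            T (~(Z -> Z) | ~X): β-rule — branch into T ~(Z -> Z)  //  T ~X.
              branch 2.1.2.1 (add T ~(Z -> Z)):
                T ~(Z -> Z): α-rule — add T Z, F Z.
                × closes — contains both Z and ~Z.
              branch 2.1.2.2 (add T ~X):
                ○ open, literals {X=false}.
      branch 2.2 (add F (Y -> (~(Z -> Z) | ~X)), T X):
        × closes — contains both X and ~X.
5 branches closed, 3 open.
Each open branch fixes some atoms; the unmentioned ones are free. Counting distinct full assignments: branch {X=true, Y=false} (Z) contributes 2 new; branch {X=false, Y=false} (Z) contributes 2 new; branch {X=false} (Y, Z) contributes 2 new. Total: 6.

6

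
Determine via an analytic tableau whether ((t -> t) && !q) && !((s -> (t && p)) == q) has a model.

Initial set: {(((t -> t) && !q) && !((s -> (t && p)) == q))}.
(((t -> t) && !q) && !((s -> (t && p)) == q)): α-rule — add ((t -> t) && !q), !((s -> (t && p)) == q).
((t -> t) && !q): α-rule — add (t -> t), !q.
!((s -> (t && p)) == q): β-rule — branch into (s -> (t && p)), !q  //  !(s -> (t && p)), q.
  branch 1 (add (s -> (t && p)), !q):
    (t -> t): β-rule — branch into !t  //  t.
      branch 1.1 (add !t):
        (s -> (t && p)): β-rule — branch into !s  //  (t && p).
          branch 1.1.1 (add !s):
            ○ open, literals {q=false, s=false, t=false}.
          branch 1.1.2 (add (t && p)):
            (t && p): α-rule — add t, p.
            × closes — contains both t and !t.
      branch 1.2 (add t):
        (s -> (t && p)): β-rule — branch into !s  //  (t && p).
          branch 1.2.1 (add !s):
            ○ open, literals {q=false, s=false, t=true}.
          branch 1.2.2 (add (t && p)):
            (t && p): α-rule — add t, p.
            ○ open, literals {p=true, q=false, t=true}.
  branch 2 (add !(s -> (t && p)), q):
    × closes — contains both q and !q.
2 branches closed, 3 open.
An open branch gives a satisfying assignment: q=false, s=false, t=false.

Satisfiable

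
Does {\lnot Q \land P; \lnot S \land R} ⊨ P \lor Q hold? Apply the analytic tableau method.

Yes

Initial set: {T (\lnot Q \land P); T (\lnot S \land R); F (P \lor Q)}.
T (\lnot Q \land P): α-rule — add T \lnot Q, T P.
T (\lnot S \land R): α-rule — add T \lnot S, T R.
F (P \lor Q): α-rule — add F P, F Q.
× closes — contains both P and \lnot P.
All 1 branch closes.
Every branch closed, so the premises entail the conclusion.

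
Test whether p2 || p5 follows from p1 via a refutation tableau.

No

Initial set: {p1; !(p2 || p5)}.
!(p2 || p5): α-rule — add !p2, !p5.
○ open, literals {p1=T, p2=F, p5=F}.
0 branches closed, 1 open.
An open branch gives a countermodel: p1=T, p2=F, p5=F (unmentioned atoms arbitrary); the premises hold there but the conclusion fails.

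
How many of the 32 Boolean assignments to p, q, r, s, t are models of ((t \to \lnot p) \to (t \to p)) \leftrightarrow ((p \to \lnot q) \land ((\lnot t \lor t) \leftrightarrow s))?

12

Initial set: {(((t \to \lnot p) \to (t \to p)) \leftrightarrow ((p \to \lnot q) \land ((\lnot t \lor t) \leftrightarrow s)))}.
(((t \to \lnot p) \to (t \to p)) \leftrightarrow ((p \to \lnot q) \land ((\lnot t \lor t) \leftrightarrow s))): β-rule — branch into ((t \to \lnot p) \to (t \to p)), ((p \to \lnot q) \land ((\lnot t \lor t) \leftrightarrow s))  //  \lnot ((t \to \lnot p) \to (t \to p)), \lnot ((p \to \lnot q) \land ((\lnot t \lor t) \leftrightarrow s)).
  branch 1 (add ((t \to \lnot p) \to (t \to p)), ((p \to \lnot q) \land ((\lnot t \lor t) \leftrightarrow s))):
    ((p \to \lnot q) \land ((\lnot t \lor t) \leftrightarrow s)): α-rule — add (p \to \lnot q), ((\lnot t \lor t) \leftrightarrow s).
    ((t \to \lnot p) \to (t \to p)): β-rule — branch into \lnot (t \to \lnot p)  //  (t \to p).
      branch 1.1 (add \lnot (t \to \lnot p)):
        \lnot (t \to \lnot p): α-rule — add t, \lnot \lnot p.
        (p \to \lnot q): β-rule — branch into \lnot p  //  \lnot q.
          branch 1.1.1 (add \lnot p):
            × closes — contains both p and \lnot p.
          branch 1.1.2 (add \lnot q):
            ((\lnot t \lor t) \leftrightarrow s): β-rule — branch into (\lnot t \lor t), s  //  \lnot (\lnot t \lor t), \lnot s.
              branch 1.1.2.1 (add (\lnot t \lor t), s):
                (\lnot t \lor t): β-rule — branch into \lnot t  //  t.
                  branch 1.1.2.1.1 (add \lnot t):
                    × closes — contains both t and \lnot t.
                  branch 1.1.2.1.2 (add t):
                    ○ open, literals {p=T, q=F, s=T, t=T}.
              branch 1.1.2.2 (add \lnot (\lnot t \lor t), \lnot s):
                \lnot (\lnot t \lor t): α-rule — add \lnot \lnot t, \lnot t.
                × closes — contains both t and \lnot t.
      branch 1.2 (add (t \to p)):
        (p \to \lnot q): β-rule — branch into \lnot p  //  \lnot q.
          branch 1.2.1 (add \lnot p):
            ((\lnot t \lor t) \leftrightarrow s): β-rule — branch into (\lnot t \lor t), s  //  \lnot (\lnot t \lor t), \lnot s.
              branch 1.2.1.1 (add (\lnot t \lor t), s):
                (t \to p): β-rule — branch into \lnot t  //  p.
                  branch 1.2.1.1.1 (add \lnot t):
                    (\lnot t \lor t): β-rule — branch into \lnot t  //  t.
                      branch 1.2.1.1.1.1 (add \lnot t):
                        ○ open, literals {p=F, s=T, t=F}.
                      branch 1.2.1.1.1.2 (add t):
                        × closes — contains both t and \lnot t.
                  branch 1.2.1.1.2 (add p):
                    × closes — contains both p and \lnot p.
              branch 1.2.1.2 (add \lnot (\lnot t \lor t), \lnot s):
                \lnot (\lnot t \lor t): α-rule — add \lnot \lnot t, \lnot t.
                × closes — contains both t and \lnot t.
          branch 1.2.2 (add \lnot q):
            ((\lnot t \lor t) \leftrightarrow s): β-rule — branch into (\lnot t \lor t), s  //  \lnot (\lnot t \lor t), \lnot s.
              branch 1.2.2.1 (add (\lnot t \lor t), s):
                (t \to p): β-rule — branch into \lnot t  //  p.
                  branch 1.2.2.1.1 (add \lnot t):
                    (\lnot t \lor t): β-rule — branch into \lnot t  //  t.
                      branch 1.2.2.1.1.1 (add \lnot t):
                        ○ open, literals {q=F, s=T, t=F}.
                      branch 1.2.2.1.1.2 (add t):
                        × closes — contains both t and \lnot t.
                  branch 1.2.2.1.2 (add p):
                    (\lnot t \lor t): β-rule — branch into \lnot t  //  t.
                      branch 1.2.2.1.2.1 (add \lnot t):
                        ○ open, literals {p=T, q=F, s=T, t=F}.
                      branch 1.2.2.1.2.2 (add t):
                        ○ open, literals {p=T, q=F, s=T, t=T}.
              branch 1.2.2.2 (add \lnot (\lnot t \lor t), \lnot s):
                \lnot (\lnot t \lor t): α-rule — add \lnot \lnot t, \lnot t.
                × closes — contains both t and \lnot t.
  branch 2 (add \lnot ((t \to \lnot p) \to (t \to p)), \lnot ((p \to \lnot q) \land ((\lnot t \lor t) \leftrightarrow s))):
    \lnot ((t \to \lnot p) \to (t \to p)): α-rule — add (t \to \lnot p), \lnot (t \to p).
    \lnot (t \to p): α-rule — add t, \lnot p.
    \lnot ((p \to \lnot q) \land ((\lnot t \lor t) \leftrightarrow s)): β-rule — branch into \lnot (p \to \lnot q)  //  \lnot ((\lnot t \lor t) \leftrightarrow s).
      branch 2.1 (add \lnot (p \to \lnot q)):
        \lnot (p \to \lnot q): α-rule — add p, \lnot \lnot q.
        × closes — contains both p and \lnot p.
      branch 2.2 (add \lnot ((\lnot t \lor t) \leftrightarrow s)):
        (t \to \lnot p): β-rule — branch into \lnot t  //  \lnot p.
          branch 2.2.1 (add \lnot t):
            × closes — contains both t and \lnot t.
          branch 2.2.2 (add \lnot p):
            \lnot ((\lnot t \lor t) \leftrightarrow s): β-rule — branch into (\lnot t \lor t), \lnot s  //  \lnot (\lnot t \lor t), s.
              branch 2.2.2.1 (add (\lnot t \lor t), \lnot s):
                (\lnot t \lor t): β-rule — branch into \lnot t  //  t.
                  branch 2.2.2.1.1 (add \lnot t):
                    × closes — contains both t and \lnot t.
                  branch 2.2.2.1.2 (add t):
                    ○ open, literals {p=F, s=F, t=T}.
              branch 2.2.2.2 (add \lnot (\lnot t \lor t), s):
                \lnot (\lnot t \lor t): α-rule — add \lnot \lnot t, \lnot t.
                × closes — contains both t and \lnot t.
12 branches closed, 6 open.
Each open branch fixes some atoms; the unmentioned ones are free. Counting distinct full assignments: branch {p=T, q=F, s=T, t=T} (r) contributes 2 new; branch {p=F, s=T, t=F} (q, r) contributes 4 new; branch {q=F, s=T, t=F} (p, r) contributes 2 new; branch {p=T, q=F, s=T, t=F} (r) contributes 0 new; branch {p=T, q=F, s=T, t=T} (r) contributes 0 new; branch {p=F, s=F, t=T} (q, r) contributes 4 new. Total: 12.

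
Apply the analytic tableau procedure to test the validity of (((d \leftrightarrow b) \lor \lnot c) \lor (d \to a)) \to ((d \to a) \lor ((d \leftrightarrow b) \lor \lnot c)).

Valid

Assume the negation and expand:
Initial set: {\lnot ((((d \leftrightarrow b) \lor \lnot c) \lor (d \to a)) \to ((d \to a) \lor ((d \leftrightarrow b) \lor \lnot c)))}.
\lnot ((((d \leftrightarrow b) \lor \lnot c) \lor (d \to a)) \to ((d \to a) \lor ((d \leftrightarrow b) \lor \lnot c))): α-rule — add (((d \leftrightarrow b) \lor \lnot c) \lor (d \to a)), \lnot ((d \to a) \lor ((d \leftrightarrow b) \lor \lnot c)).
\lnot ((d \to a) \lor ((d \leftrightarrow b) \lor \lnot c)): α-rule — add \lnot (d \to a), \lnot ((d \leftrightarrow b) \lor \lnot c).
\lnot (d \to a): α-rule — add d, \lnot a.
\lnot ((d \leftrightarrow b) \lor \lnot c): α-rule — add \lnot (d \leftrightarrow b), \lnot \lnot c.
(((d \leftrightarrow b) \lor \lnot c) \lor (d \to a)): β-rule — branch into ((d \leftrightarrow b) \lor \lnot c)  //  (d \to a).
  branch 1 (add ((d \leftrightarrow b) \lor \lnot c)):
    \lnot (d \leftrightarrow b): β-rule — branch into d, \lnot b  //  \lnot d, b.
      branch 1.1 (add d, \lnot b):
        ((d \leftrightarrow b) \lor \lnot c): β-rule — branch into (d \leftrightarrow b)  //  \lnot c.
          branch 1.1.1 (add (d \leftrightarrow b)):
            (d \leftrightarrow b): β-rule — branch into d, b  //  \lnot d, \lnot b.
              branch 1.1.1.1 (add d, b):
                × closes — contains both b and \lnot b.
              branch 1.1.1.2 (add \lnot d, \lnot b):
                × closes — contains both d and \lnot d.
          branch 1.1.2 (add \lnot c):
            × closes — contains both c and \lnot c.
      branch 1.2 (add \lnot d, b):
        × closes — contains both d and \lnot d.
  branch 2 (add (d \to a)):
    \lnot (d \leftrightarrow b): β-rule — branch into d, \lnot b  //  \lnot d, b.
      branch 2.1 (add d, \lnot b):
        (d \to a): β-rule — branch into \lnot d  //  a.
          branch 2.1.1 (add \lnot d):
            × closes — contains both d and \lnot d.
          branch 2.1.2 (add a):
            × closes — contains both a and \lnot a.
      branch 2.2 (add \lnot d, b):
        × closes — contains both d and \lnot d.
All 7 branches close.
Every branch closed, so the negation is unsatisfiable and the formula is valid.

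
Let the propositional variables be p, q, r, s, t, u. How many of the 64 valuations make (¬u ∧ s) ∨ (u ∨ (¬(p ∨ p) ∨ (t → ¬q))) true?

Initial set: {((¬u ∧ s) ∨ (u ∨ (¬(p ∨ p) ∨ (t → ¬q))))}.
((¬u ∧ s) ∨ (u ∨ (¬(p ∨ p) ∨ (t → ¬q)))): β-rule — branch into (¬u ∧ s)  //  (u ∨ (¬(p ∨ p) ∨ (t → ¬q))).
  branch 1 (add (¬u ∧ s)):
    (¬u ∧ s): α-rule — add ¬u, s.
    ○ open, literals {s=T, u=F}.
  branch 2 (add (u ∨ (¬(p ∨ p) ∨ (t → ¬q)))):
    (u ∨ (¬(p ∨ p) ∨ (t → ¬q))): β-rule — branch into u  //  (¬(p ∨ p) ∨ (t → ¬q)).
      branch 2.1 (add u):
        ○ open, literals {u=T}.
      branch 2.2 (add (¬(p ∨ p) ∨ (t → ¬q))):
        (¬(p ∨ p) ∨ (t → ¬q)): β-rule — branch into ¬(p ∨ p)  //  (t → ¬q).
          branch 2.2.1 (add ¬(p ∨ p)):
            ¬(p ∨ p): α-rule — add ¬p, ¬p.
            ○ open, literals {p=F}.
          branch 2.2.2 (add (t → ¬q)):
            (t → ¬q): β-rule — branch into ¬t  //  ¬q.
              branch 2.2.2.1 (add ¬t):
                ○ open, literals {t=F}.
              branch 2.2.2.2 (add ¬q):
                ○ open, literals {q=F}.
0 branches closed, 5 open.
Each open branch fixes some atoms; the unmentioned ones are free. Counting distinct full assignments: branch {s=T, u=F} (p, q, r, t) contributes 16 new; branch {u=T} (p, q, r, s, t) contributes 32 new; branch {p=F} (q, r, s, t, u) contributes 8 new; branch {t=F} (p, q, r, s, u) contributes 4 new; branch {q=F} (p, r, s, t, u) contributes 2 new. Total: 62.

62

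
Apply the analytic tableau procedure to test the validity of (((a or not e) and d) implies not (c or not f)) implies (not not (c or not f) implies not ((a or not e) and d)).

Valid

Assume the negation and expand:
Initial set: {not ((((a or not e) and d) implies not (c or not f)) implies (not not (c or not f) implies not ((a or not e) and d)))}.
not ((((a or not e) and d) implies not (c or not f)) implies (not not (c or not f) implies not ((a or not e) and d))): α-rule — add (((a or not e) and d) implies not (c or not f)), not (not not (c or not f) implies not ((a or not e) and d)).
not (not not (c or not f) implies not ((a or not e) and d)): α-rule — add not not (c or not f), not not ((a or not e) and d).
not not (c or not f): drop double negation, giving (c or not f).
not not ((a or not e) and d): α-rule — add (a or not e), d.
(((a or not e) and d) implies not (c or not f)): β-rule — branch into not ((a or not e) and d)  //  not (c or not f).
  branch 1 (add not ((a or not e) and d)):
    (c or not f): β-rule — branch into c  //  not f.
      branch 1.1 (add c):
        (a or not e): β-rule — branch into a  //  not e.
          branch 1.1.1 (add a):
            not ((a or not e) and d): β-rule — branch into not (a or not e)  //  not d.
              branch 1.1.1.1 (add not (a or not e)):
                not (a or not e): α-rule — add not a, not not e.
                × closes — contains both a and not a.
              branch 1.1.1.2 (add not d):
                × closes — contains both d and not d.
          branch 1.1.2 (add not e):
            not ((a or not e) and d): β-rule — branch into not (a or not e)  //  not d.
              branch 1.1.2.1 (add not (a or not e)):
                not (a or not e): α-rule — add not a, not not e.
                × closes — contains both e and not e.
              branch 1.1.2.2 (add not d):
                × closes — contains both d and not d.
      branch 1.2 (add not f):
        (a or not e): β-rule — branch into a  //  not e.
          branch 1.2.1 (add a):
            not ((a or not e) and d): β-rule — branch into not (a or not e)  //  not d.
              branch 1.2.1.1 (add not (a or not e)):
                not (a or not e): α-rule — add not a, not not e.
                × closes — contains both a and not a.
              branch 1.2.1.2 (add not d):
                × closes — contains both d and not d.
          branch 1.2.2 (add not e):
            not ((a or not e) and d): β-rule — branch into not (a or not e)  //  not d.
              branch 1.2.2.1 (add not (a or not e)):
                not (a or not e): α-rule — add not a, not not e.
                × closes — contains both e and not e.
              branch 1.2.2.2 (add not d):
                × closes — contains both d and not d.
  branch 2 (add not (c or not f)):
    not (c or not f): α-rule — add not c, not not f.
    (c or not f): β-rule — branch into c  //  not f.
      branch 2.1 (add c):
        × closes — contains both c and not c.
      branch 2.2 (add not f):
        × closes — contains both f and not f.
All 10 branches close.
Every branch closed, so the negation is unsatisfiable and the formula is valid.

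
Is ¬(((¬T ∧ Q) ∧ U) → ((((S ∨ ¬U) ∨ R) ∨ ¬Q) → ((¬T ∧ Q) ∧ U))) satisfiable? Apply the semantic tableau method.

Initial set: {¬(((¬T ∧ Q) ∧ U) → ((((S ∨ ¬U) ∨ R) ∨ ¬Q) → ((¬T ∧ Q) ∧ U)))}.
¬(((¬T ∧ Q) ∧ U) → ((((S ∨ ¬U) ∨ R) ∨ ¬Q) → ((¬T ∧ Q) ∧ U))): α-rule — add ((¬T ∧ Q) ∧ U), ¬((((S ∨ ¬U) ∨ R) ∨ ¬Q) → ((¬T ∧ Q) ∧ U)).
((¬T ∧ Q) ∧ U): α-rule — add (¬T ∧ Q), U.
¬((((S ∨ ¬U) ∨ R) ∨ ¬Q) → ((¬T ∧ Q) ∧ U)): α-rule — add (((S ∨ ¬U) ∨ R) ∨ ¬Q), ¬((¬T ∧ Q) ∧ U).
(¬T ∧ Q): α-rule — add ¬T, Q.
(((S ∨ ¬U) ∨ R) ∨ ¬Q): β-rule — branch into ((S ∨ ¬U) ∨ R)  //  ¬Q.
  branch 1 (add ((S ∨ ¬U) ∨ R)):
    ¬((¬T ∧ Q) ∧ U): β-rule — branch into ¬(¬T ∧ Q)  //  ¬U.
      branch 1.1 (add ¬(¬T ∧ Q)):
        ((S ∨ ¬U) ∨ R): β-rule — branch into (S ∨ ¬U)  //  R.
          branch 1.1.1 (add (S ∨ ¬U)):
            ¬(¬T ∧ Q): β-rule — branch into ¬¬T  //  ¬Q.
              branch 1.1.1.1 (add ¬¬T):
                × closes — contains both T and ¬T.
              branch 1.1.1.2 (add ¬Q):
                × closes — contains both Q and ¬Q.
          branch 1.1.2 (add R):
            ¬(¬T ∧ Q): β-rule — branch into ¬¬T  //  ¬Q.
              branch 1.1.2.1 (add ¬¬T):
                × closes — contains both T and ¬T.
              branch 1.1.2.2 (add ¬Q):
                × closes — contains both Q and ¬Q.
      branch 1.2 (add ¬U):
        × closes — contains both U and ¬U.
  branch 2 (add ¬Q):
    × closes — contains both Q and ¬Q.
All 6 branches close.
Every branch closed; the formula is unsatisfiable.

Unsatisfiable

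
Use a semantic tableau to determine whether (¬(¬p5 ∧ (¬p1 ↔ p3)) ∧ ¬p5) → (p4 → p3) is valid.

Not valid

Assume the negation and expand:
Initial set: {¬((¬(¬p5 ∧ (¬p1 ↔ p3)) ∧ ¬p5) → (p4 → p3))}.
¬((¬(¬p5 ∧ (¬p1 ↔ p3)) ∧ ¬p5) → (p4 → p3)): α-rule — add (¬(¬p5 ∧ (¬p1 ↔ p3)) ∧ ¬p5), ¬(p4 → p3).
(¬(¬p5 ∧ (¬p1 ↔ p3)) ∧ ¬p5): α-rule — add ¬(¬p5 ∧ (¬p1 ↔ p3)), ¬p5.
¬(p4 → p3): α-rule — add p4, ¬p3.
¬(¬p5 ∧ (¬p1 ↔ p3)): β-rule — branch into ¬¬p5  //  ¬(¬p1 ↔ p3).
  branch 1 (add ¬¬p5):
    × closes — contains both p5 and ¬p5.
  branch 2 (add ¬(¬p1 ↔ p3)):
    ¬(¬p1 ↔ p3): β-rule — branch into ¬p1, ¬p3  //  ¬¬p1, p3.
      branch 2.1 (add ¬p1, ¬p3):
        ○ open, literals {p1=false, p3=false, p4=true, p5=false}.
      branch 2.2 (add ¬¬p1, p3):
        × closes — contains both p3 and ¬p3.
2 branches closed, 1 open.
An open branch gives a countermodel: p1=false, p3=false, p4=true, p5=false (unmentioned atoms arbitrary); under it the original formula is false.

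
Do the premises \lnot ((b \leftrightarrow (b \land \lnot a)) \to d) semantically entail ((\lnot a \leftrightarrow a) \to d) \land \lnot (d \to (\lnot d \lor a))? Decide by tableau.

Initial set: {T \lnot ((b \leftrightarrow (b \land \lnot a)) \to d); F (((\lnot a \leftrightarrow a) \to d) \land \lnot (d \to (\lnot d \lor a)))}.
T \lnot ((b \leftrightarrow (b \land \lnot a)) \to d): α-rule — add T (b \leftrightarrow (b \land \lnot a)), F d.
F (((\lnot a \leftrightarrow a) \to d) \land \lnot (d \to (\lnot d \lor a))): β-rule — branch into F ((\lnot a \leftrightarrow a) \to d)  //  F \lnot (d \to (\lnot d \lor a)).
  branch 1 (add F ((\lnot a \leftrightarrow a) \to d)):
    F ((\lnot a \leftrightarrow a) \to d): α-rule — add T (\lnot a \leftrightarrow a), F d.
    T (b \leftrightarrow (b \land \lnot a)): β-rule — branch into T b, T (b \land \lnot a)  //  F b, F (b \land \lnot a).
      branch 1.1 (add T b, T (b \land \lnot a)):
        T (b \land \lnot a): α-rule — add T b, T \lnot a.
        T (\lnot a \leftrightarrow a): β-rule — branch into T \lnot a, T a  //  F \lnot a, F a.
          branch 1.1.1 (add T \lnot a, T a):
            × closes — contains both a and \lnot a.
          branch 1.1.2 (add F \lnot a, F a):
            × closes — contains both a and \lnot a.
      branch 1.2 (add F b, F (b \land \lnot a)):
        T (\lnot a \leftrightarrow a): β-rule — branch into T \lnot a, T a  //  F \lnot a, F a.
          branch 1.2.1 (add T \lnot a, T a):
            × closes — contains both a and \lnot a.
          branch 1.2.2 (add F \lnot a, F a):
            × closes — contains both a and \lnot a.
  branch 2 (add F \lnot (d \to (\lnot d \lor a))):
    T (b \leftrightarrow (b \land \lnot a)): β-rule — branch into T b, T (b \land \lnot a)  //  F b, F (b \land \lnot a).
      branch 2.1 (add T b, T (b \land \lnot a)):
        T (b \land \lnot a): α-rule — add T b, T \lnot a.
        F \lnot (d \to (\lnot d \lor a)): β-rule — branch into F d  //  T (\lnot d \lor a).
          branch 2.1.1 (add F d):
            ○ open, literals {a=0, b=1, d=0}.
          branch 2.1.2 (add T (\lnot d \lor a)):
            T (\lnot d \lor a): β-rule — branch into T \lnot d  //  T a.
              branch 2.1.2.1 (add T \lnot d):
                ○ open, literals {a=0, b=1, d=0}.
              branch 2.1.2.2 (add T a):
                × closes — contains both a and \lnot a.
      branch 2.2 (add F b, F (b \land \lnot a)):
        F \lnot (d \to (\lnot d \lor a)): β-rule — branch into F d  //  T (\lnot d \lor a).
          branch 2.2.1 (add F d):
            F (b \land \lnot a): β-rule — branch into F b  //  F \lnot a.
              branch 2.2.1.1 (add F b):
                ○ open, literals {b=0, d=0}.
              branch 2.2.1.2 (add F \lnot a):
                ○ open, literals {a=1, b=0, d=0}.
          branch 2.2.2 (add T (\lnot d \lor a)):
            F (b \land \lnot a): β-rule — branch into F b  //  F \lnot a.
              branch 2.2.2.1 (add F b):
                T (\lnot d \lor a): β-rule — branch into T \lnot d  //  T a.
                  branch 2.2.2.1.1 (add T \lnot d):
                    ○ open, literals {b=0, d=0}.
                  branch 2.2.2.1.2 (add T a):
                    ○ open, literals {a=1, b=0, d=0}.
              branch 2.2.2.2 (add F \lnot a):
                T (\lnot d \lor a): β-rule — branch into T \lnot d  //  T a.
                  branch 2.2.2.2.1 (add T \lnot d):
                    ○ open, literals {a=1, b=0, d=0}.
                  branch 2.2.2.2.2 (add T a):
                    ○ open, literals {a=1, b=0, d=0}.
5 branches closed, 8 open.
An open branch gives a countermodel: a=0, b=1, d=0 (unmentioned atoms arbitrary); the premises hold there but the conclusion fails.

No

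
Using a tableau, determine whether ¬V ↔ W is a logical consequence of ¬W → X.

Initial set: {(¬W → X); ¬(¬V ↔ W)}.
(¬W → X): β-rule — branch into ¬¬W  //  X.
  branch 1 (add ¬¬W):
    ¬(¬V ↔ W): β-rule — branch into ¬V, ¬W  //  ¬¬V, W.
      branch 1.1 (add ¬V, ¬W):
        × closes — contains both W and ¬W.
      branch 1.2 (add ¬¬V, W):
        ○ open, literals {V=1, W=1}.
  branch 2 (add X):
    ¬(¬V ↔ W): β-rule — branch into ¬V, ¬W  //  ¬¬V, W.
      branch 2.1 (add ¬V, ¬W):
        ○ open, literals {V=0, W=0, X=1}.
      branch 2.2 (add ¬¬V, W):
        ○ open, literals {V=1, W=1, X=1}.
1 branch closed, 3 open.
An open branch gives a countermodel: V=1, W=1 (unmentioned atoms arbitrary); the premises hold there but the conclusion fails.

No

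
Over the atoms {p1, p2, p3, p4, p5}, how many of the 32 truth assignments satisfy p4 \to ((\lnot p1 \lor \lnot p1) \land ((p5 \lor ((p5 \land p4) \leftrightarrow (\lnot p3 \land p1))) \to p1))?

16

Initial set: {(p4 \to ((\lnot p1 \lor \lnot p1) \land ((p5 \lor ((p5 \land p4) \leftrightarrow (\lnot p3 \land p1))) \to p1)))}.
(p4 \to ((\lnot p1 \lor \lnot p1) \land ((p5 \lor ((p5 \land p4) \leftrightarrow (\lnot p3 \land p1))) \to p1))): β-rule — branch into \lnot p4  //  ((\lnot p1 \lor \lnot p1) \land ((p5 \lor ((p5 \land p4) \leftrightarrow (\lnot p3 \land p1))) \to p1)).
  branch 1 (add \lnot p4):
    ○ open, literals {p4=0}.
  branch 2 (add ((\lnot p1 \lor \lnot p1) \land ((p5 \lor ((p5 \land p4) \leftrightarrow (\lnot p3 \land p1))) \to p1))):
    ((\lnot p1 \lor \lnot p1) \land ((p5 \lor ((p5 \land p4) \leftrightarrow (\lnot p3 \land p1))) \to p1)): α-rule — add (\lnot p1 \lor \lnot p1), ((p5 \lor ((p5 \land p4) \leftrightarrow (\lnot p3 \land p1))) \to p1).
    (\lnot p1 \lor \lnot p1): β-rule — branch into \lnot p1  //  \lnot p1.
      branch 2.1 (add \lnot p1):
        ((p5 \lor ((p5 \land p4) \leftrightarrow (\lnot p3 \land p1))) \to p1): β-rule — branch into \lnot (p5 \lor ((p5 \land p4) \leftrightarrow (\lnot p3 \land p1)))  //  p1.
          branch 2.1.1 (add \lnot (p5 \lor ((p5 \land p4) \leftrightarrow (\lnot p3 \land p1)))):
            \lnot (p5 \lor ((p5 \land p4) \leftrightarrow (\lnot p3 \land p1))): α-rule — add \lnot p5, \lnot ((p5 \land p4) \leftrightarrow (\lnot p3 \land p1)).
            \lnot ((p5 \land p4) \leftrightarrow (\lnot p3 \land p1)): β-rule — branch into (p5 \land p4), \lnot (\lnot p3 \land p1)  //  \lnot (p5 \land p4), (\lnot p3 \land p1).
              branch 2.1.1.1 (add (p5 \land p4), \lnot (\lnot p3 \land p1)):
                (p5 \land p4): α-rule — add p5, p4.
                × closes — contains both p5 and \lnot p5.
              branch 2.1.1.2 (add \lnot (p5 \land p4), (\lnot p3 \land p1)):
                (\lnot p3 \land p1): α-rule — add \lnot p3, p1.
                × closes — contains both p1 and \lnot p1.
          branch 2.1.2 (add p1):
            × closes — contains both p1 and \lnot p1.
      branch 2.2 (add \lnot p1):
        ((p5 \lor ((p5 \land p4) \leftrightarrow (\lnot p3 \land p1))) \to p1): β-rule — branch into \lnot (p5 \lor ((p5 \land p4) \leftrightarrow (\lnot p3 \land p1)))  //  p1.
          branch 2.2.1 (add \lnot (p5 \lor ((p5 \land p4) \leftrightarrow (\lnot p3 \land p1)))):
            \lnot (p5 \lor ((p5 \land p4) \leftrightarrow (\lnot p3 \land p1))): α-rule — add \lnot p5, \lnot ((p5 \land p4) \leftrightarrow (\lnot p3 \land p1)).
            \lnot ((p5 \land p4) \leftrightarrow (\lnot p3 \land p1)): β-rule — branch into (p5 \land p4), \lnot (\lnot p3 \land p1)  //  \lnot (p5 \land p4), (\lnot p3 \land p1).
              branch 2.2.1.1 (add (p5 \land p4), \lnot (\lnot p3 \land p1)):
                (p5 \land p4): α-rule — add p5, p4.
                × closes — contains both p5 and \lnot p5.
              branch 2.2.1.2 (add \lnot (p5 \land p4), (\lnot p3 \land p1)):
                (\lnot p3 \land p1): α-rule — add \lnot p3, p1.
                × closes — contains both p1 and \lnot p1.
          branch 2.2.2 (add p1):
            × closes — contains both p1 and \lnot p1.
6 branches closed, 1 open.
Each open branch fixes some atoms; the unmentioned ones are free. Counting distinct full assignments: branch {p4=0} (p1, p2, p3, p5) contributes 16 new. Total: 16.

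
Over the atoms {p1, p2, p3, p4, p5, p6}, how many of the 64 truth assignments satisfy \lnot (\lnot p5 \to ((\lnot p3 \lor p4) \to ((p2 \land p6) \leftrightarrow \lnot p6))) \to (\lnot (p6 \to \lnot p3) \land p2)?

48

Initial set: {(\lnot (\lnot p5 \to ((\lnot p3 \lor p4) \to ((p2 \land p6) \leftrightarrow \lnot p6))) \to (\lnot (p6 \to \lnot p3) \land p2))}.
(\lnot (\lnot p5 \to ((\lnot p3 \lor p4) \to ((p2 \land p6) \leftrightarrow \lnot p6))) \to (\lnot (p6 \to \lnot p3) \land p2)): β-rule — branch into \lnot \lnot (\lnot p5 \to ((\lnot p3 \lor p4) \to ((p2 \land p6) \leftrightarrow \lnot p6)))  //  (\lnot (p6 \to \lnot p3) \land p2).
  branch 1 (add \lnot \lnot (\lnot p5 \to ((\lnot p3 \lor p4) \to ((p2 \land p6) \leftrightarrow \lnot p6)))):
    \lnot \lnot (\lnot p5 \to ((\lnot p3 \lor p4) \to ((p2 \land p6) \leftrightarrow \lnot p6))): β-rule — branch into \lnot \lnot p5  //  ((\lnot p3 \lor p4) \to ((p2 \land p6) \leftrightarrow \lnot p6)).
      branch 1.1 (add \lnot \lnot p5):
        ○ open, literals {p5=true}.
      branch 1.2 (add ((\lnot p3 \lor p4) \to ((p2 \land p6) \leftrightarrow \lnot p6))):
        ((\lnot p3 \lor p4) \to ((p2 \land p6) \leftrightarrow \lnot p6)): β-rule — branch into \lnot (\lnot p3 \lor p4)  //  ((p2 \land p6) \leftrightarrow \lnot p6).
          branch 1.2.1 (add \lnot (\lnot p3 \lor p4)):
            \lnot (\lnot p3 \lor p4): α-rule — add \lnot \lnot p3, \lnot p4.
            ○ open, literals {p3=true, p4=false}.
          branch 1.2.2 (add ((p2 \land p6) \leftrightarrow \lnot p6)):
            ((p2 \land p6) \leftrightarrow \lnot p6): β-rule — branch into (p2 \land p6), \lnot p6  //  \lnot (p2 \land p6), \lnot \lnot p6.
              branch 1.2.2.1 (add (p2 \land p6), \lnot p6):
                (p2 \land p6): α-rule — add p2, p6.
                × closes — contains both p6 and \lnot p6.
              branch 1.2.2.2 (add \lnot (p2 \land p6), \lnot \lnot p6):
                \lnot (p2 \land p6): β-rule — branch into \lnot p2  //  \lnot p6.
                  branch 1.2.2.2.1 (add \lnot p2):
                    ○ open, literals {p2=false, p6=true}.
                  branch 1.2.2.2.2 (add \lnot p6):
                    × closes — contains both p6 and \lnot p6.
  branch 2 (add (\lnot (p6 \to \lnot p3) \land p2)):
    (\lnot (p6 \to \lnot p3) \land p2): α-rule — add \lnot (p6 \to \lnot p3), p2.
    \lnot (p6 \to \lnot p3): α-rule — add p6, \lnot \lnot p3.
    ○ open, literals {p2=true, p3=true, p6=true}.
2 branches closed, 4 open.
Each open branch fixes some atoms; the unmentioned ones are free. Counting distinct full assignments: branch {p5=true} (p1, p2, p3, p4, p6) contributes 32 new; branch {p3=true, p4=false} (p1, p2, p5, p6) contributes 8 new; branch {p2=false, p6=true} (p1, p3, p4, p5) contributes 6 new; branch {p2=true, p3=true, p6=true} (p1, p4, p5) contributes 2 new. Total: 48.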